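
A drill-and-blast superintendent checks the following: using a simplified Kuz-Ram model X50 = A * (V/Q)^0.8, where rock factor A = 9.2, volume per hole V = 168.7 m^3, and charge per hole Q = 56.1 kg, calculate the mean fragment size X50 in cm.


Compute V/Q:
V/Q = 168.7 / 56.1 = 3.007130125
Raise to the power 0.8:
(V/Q)^0.8 = 3.007130125^0.8 = 2.412802516
Multiply by A:
X50 = 9.2 * 2.412802516
= 22.1978 cm

22.1978 cm


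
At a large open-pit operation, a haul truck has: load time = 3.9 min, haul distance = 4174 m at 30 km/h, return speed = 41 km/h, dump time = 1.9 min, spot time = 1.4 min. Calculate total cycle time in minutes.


Convert haul speed to m/min: 30 * 1000/60 = 500 m/min
Haul time = 4174 / 500 = 8.348 min
Convert return speed to m/min: 41 * 1000/60 = 683.3333333 m/min
Return time = 4174 / 683.3333333 = 6.108292683 min
Total cycle time:
= 3.9 + 8.348 + 1.9 + 6.108292683 + 1.4
= 21.6563 min

21.6563 min


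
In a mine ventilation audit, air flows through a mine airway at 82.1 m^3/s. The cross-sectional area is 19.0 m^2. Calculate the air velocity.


Velocity = flow rate / cross-sectional area
= 82.1 / 19.0
= 4.3211 m/s

4.3211 m/s


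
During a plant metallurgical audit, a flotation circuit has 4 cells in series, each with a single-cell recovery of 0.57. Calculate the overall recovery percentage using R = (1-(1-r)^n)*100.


Complement of single-cell recovery:
1 - r = 1 - 0.57 = 0.43
Raise to power n:
(1 - r)^4 = 0.43^4 = 0.03418801
Overall recovery:
R = (1 - 0.03418801) * 100
= 96.5812%

96.5812%


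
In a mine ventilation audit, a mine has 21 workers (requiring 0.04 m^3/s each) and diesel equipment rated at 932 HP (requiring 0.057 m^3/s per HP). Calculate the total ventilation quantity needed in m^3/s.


Airflow for workers:
Q_people = 21 * 0.04 = 0.84 m^3/s
Airflow for diesel equipment:
Q_diesel = 932 * 0.057 = 53.124 m^3/s
Total ventilation:
Q_total = 0.84 + 53.124
= 53.964 m^3/s

53.964 m^3/s


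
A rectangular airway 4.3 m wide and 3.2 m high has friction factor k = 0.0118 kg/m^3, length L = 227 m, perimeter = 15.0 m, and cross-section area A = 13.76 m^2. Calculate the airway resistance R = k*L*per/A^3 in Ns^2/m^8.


0.0154 Ns^2/m^8

Compute the numerator:
k * L * per = 0.0118 * 227 * 15.0
= 40.179
Compute the denominator:
A^3 = 13.76^3 = 2605.285376
Resistance:
R = 40.179 / 2605.285376
= 0.0154 Ns^2/m^8


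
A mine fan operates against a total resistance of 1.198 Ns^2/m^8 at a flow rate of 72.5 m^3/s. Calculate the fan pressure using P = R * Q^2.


Compute Q^2:
Q^2 = 72.5^2 = 5256.25
Compute pressure:
P = R * Q^2 = 1.198 * 5256.25
= 6296.9875 Pa

6296.9875 Pa


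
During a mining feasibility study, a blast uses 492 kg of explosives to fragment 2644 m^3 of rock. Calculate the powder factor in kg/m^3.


0.1861 kg/m^3

Powder factor = explosive mass / rock volume
= 492 / 2644
= 0.1861 kg/m^3


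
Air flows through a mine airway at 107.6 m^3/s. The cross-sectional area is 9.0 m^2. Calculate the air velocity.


Velocity = flow rate / cross-sectional area
= 107.6 / 9.0
= 11.9556 m/s

11.9556 m/s


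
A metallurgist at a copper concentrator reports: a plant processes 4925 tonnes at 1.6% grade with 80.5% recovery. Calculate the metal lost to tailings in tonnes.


Total metal in feed:
= 4925 * 1.6 / 100 = 78.8 tonnes
Metal recovered:
= 78.8 * 80.5 / 100 = 63.434 tonnes
Metal lost to tailings:
= 78.8 - 63.434
= 15.366 tonnes

15.366 tonnes


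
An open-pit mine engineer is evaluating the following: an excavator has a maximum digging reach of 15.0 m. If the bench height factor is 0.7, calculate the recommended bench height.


Bench height = reach * factor
= 15.0 * 0.7
= 10.5 m

10.5 m


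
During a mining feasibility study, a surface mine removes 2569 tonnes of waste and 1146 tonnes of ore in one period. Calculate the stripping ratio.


Stripping ratio = waste tonnage / ore tonnage
= 2569 / 1146
= 2.2417

2.2417


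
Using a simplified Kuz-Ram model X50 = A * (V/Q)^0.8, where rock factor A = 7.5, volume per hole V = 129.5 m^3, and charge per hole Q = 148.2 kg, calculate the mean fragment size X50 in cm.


Compute V/Q:
V/Q = 129.5 / 148.2 = 0.8738191633
Raise to the power 0.8:
(V/Q)^0.8 = 0.8738191633^0.8 = 0.8977124573
Multiply by A:
X50 = 7.5 * 0.8977124573
= 6.7328 cm

6.7328 cm


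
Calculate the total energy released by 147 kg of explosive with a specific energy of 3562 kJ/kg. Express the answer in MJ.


523.614 MJ

Energy = mass * specific_energy / 1000
= 147 * 3562 / 1000
= 523614 / 1000
= 523.614 MJ


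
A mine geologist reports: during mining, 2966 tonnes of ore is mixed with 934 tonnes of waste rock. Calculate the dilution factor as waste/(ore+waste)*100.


23.9487%

Total material = ore + waste
= 2966 + 934 = 3900 tonnes
Dilution = waste / total * 100
= 934 / 3900 * 100
= 0.2394871795 * 100
= 23.9487%


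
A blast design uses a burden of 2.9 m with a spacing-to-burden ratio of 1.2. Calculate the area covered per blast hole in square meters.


First, find the spacing:
Spacing = burden * ratio = 2.9 * 1.2
= 3.48 m
Then, calculate the area:
Area = burden * spacing = 2.9 * 3.48
= 10.092 m^2

10.092 m^2


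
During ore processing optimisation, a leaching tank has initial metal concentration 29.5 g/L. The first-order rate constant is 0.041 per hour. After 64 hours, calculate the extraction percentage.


Compute the exponent:
-k * t = -0.041 * 64 = -2.624
Remaining concentration:
C = 29.5 * exp(-2.624)
= 29.5 * 0.07251223302
= 2.139110874 g/L
Extracted = 29.5 - 2.139110874 = 27.36088913 g/L
Extraction % = 27.36088913 / 29.5 * 100
= 92.7488%

92.7488%


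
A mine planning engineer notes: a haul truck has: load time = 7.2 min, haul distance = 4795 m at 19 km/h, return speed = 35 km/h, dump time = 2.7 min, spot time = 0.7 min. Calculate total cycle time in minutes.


33.9621 min

Convert haul speed to m/min: 19 * 1000/60 = 316.6666667 m/min
Haul time = 4795 / 316.6666667 = 15.14210526 min
Convert return speed to m/min: 35 * 1000/60 = 583.3333333 m/min
Return time = 4795 / 583.3333333 = 8.22 min
Total cycle time:
= 7.2 + 15.14210526 + 2.7 + 8.22 + 0.7
= 33.9621 min


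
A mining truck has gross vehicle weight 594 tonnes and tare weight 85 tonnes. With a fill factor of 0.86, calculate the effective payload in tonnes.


Maximum payload = gross - tare
= 594 - 85 = 509 tonnes
Effective payload = max payload * fill factor
= 509 * 0.86
= 437.74 tonnes

437.74 tonnes


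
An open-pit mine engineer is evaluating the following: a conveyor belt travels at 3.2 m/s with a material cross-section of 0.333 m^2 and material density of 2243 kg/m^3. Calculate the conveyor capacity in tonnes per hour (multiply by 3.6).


Volumetric flow = speed * area
= 3.2 * 0.333 = 1.0656 m^3/s
Mass flow = volumetric * density
= 1.0656 * 2243 = 2390.1408 kg/s
Convert to t/h: multiply by 3.6
Capacity = 2390.1408 * 3.6
= 8604.5069 t/h

8604.5069 t/h


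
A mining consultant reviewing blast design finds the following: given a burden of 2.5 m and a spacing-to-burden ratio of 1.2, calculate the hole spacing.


Spacing = burden * ratio
= 2.5 * 1.2
= 3.0 m

3.0 m


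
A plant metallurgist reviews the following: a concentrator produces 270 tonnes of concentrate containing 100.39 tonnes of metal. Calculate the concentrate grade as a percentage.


Grade = (metal in concentrate / concentrate mass) * 100
= (100.39 / 270) * 100
= 0.3718148148 * 100
= 37.1815%

37.1815%


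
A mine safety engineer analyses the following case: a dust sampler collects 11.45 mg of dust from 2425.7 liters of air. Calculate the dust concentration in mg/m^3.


Convert liters to m^3: 1 m^3 = 1000 L
Concentration = mass / volume * 1000
= 11.45 / 2425.7 * 1000
= 0.004720286927 * 1000
= 4.7203 mg/m^3

4.7203 mg/m^3


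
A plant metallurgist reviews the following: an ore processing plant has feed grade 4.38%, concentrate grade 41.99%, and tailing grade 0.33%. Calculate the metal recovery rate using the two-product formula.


Using the two-product formula:
R = 100 * c * (f - t) / (f * (c - t))
Numerator = 100 * 41.99 * (4.38 - 0.33)
= 100 * 41.99 * 4.05
= 17005.95
Denominator = 4.38 * (41.99 - 0.33)
= 4.38 * 41.66
= 182.4708
R = 17005.95 / 182.4708
= 93.1982%

93.1982%


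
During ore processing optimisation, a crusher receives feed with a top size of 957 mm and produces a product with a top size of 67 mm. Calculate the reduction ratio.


14.2836

Reduction ratio = feed size / product size
= 957 / 67
= 14.2836


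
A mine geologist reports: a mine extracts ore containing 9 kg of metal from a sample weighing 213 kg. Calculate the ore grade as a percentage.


4.2254%

Ore grade = (metal mass / ore mass) * 100
= (9 / 213) * 100
= 0.04225352113 * 100
= 4.2254%


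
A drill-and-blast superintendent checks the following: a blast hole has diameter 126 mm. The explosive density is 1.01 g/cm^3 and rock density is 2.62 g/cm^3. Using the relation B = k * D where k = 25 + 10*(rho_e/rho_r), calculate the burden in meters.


First, compute k:
rho_e / rho_r = 1.01 / 2.62 = 0.3854961832
k = 25 + 10 * 0.3854961832 = 28.85496183
Then, compute burden:
B = k * D / 1000 = 28.85496183 * 126 / 1000
= 3635.725191 / 1000
= 3.6357 m

3.6357 m


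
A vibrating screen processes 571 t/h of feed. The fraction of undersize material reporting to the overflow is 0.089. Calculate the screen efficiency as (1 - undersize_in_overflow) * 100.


Screen efficiency = (1 - fraction of undersize in overflow) * 100
= (1 - 0.089) * 100
= 0.911 * 100
= 91.1%

91.1%


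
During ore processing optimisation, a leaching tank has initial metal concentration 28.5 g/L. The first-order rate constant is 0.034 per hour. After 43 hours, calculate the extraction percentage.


Compute the exponent:
-k * t = -0.034 * 43 = -1.462
Remaining concentration:
C = 28.5 * exp(-1.462)
= 28.5 * 0.2317722663
= 6.605509591 g/L
Extracted = 28.5 - 6.605509591 = 21.89449041 g/L
Extraction % = 21.89449041 / 28.5 * 100
= 76.8228%

76.8228%


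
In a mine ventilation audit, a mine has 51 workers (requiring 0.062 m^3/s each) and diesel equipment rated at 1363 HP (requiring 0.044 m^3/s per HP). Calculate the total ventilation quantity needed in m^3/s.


Airflow for workers:
Q_people = 51 * 0.062 = 3.162 m^3/s
Airflow for diesel equipment:
Q_diesel = 1363 * 0.044 = 59.972 m^3/s
Total ventilation:
Q_total = 3.162 + 59.972
= 63.134 m^3/s

63.134 m^3/s


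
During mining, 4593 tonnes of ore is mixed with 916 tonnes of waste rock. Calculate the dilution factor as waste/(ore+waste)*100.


Total material = ore + waste
= 4593 + 916 = 5509 tonnes
Dilution = waste / total * 100
= 916 / 5509 * 100
= 0.1662733708 * 100
= 16.6273%

16.6273%


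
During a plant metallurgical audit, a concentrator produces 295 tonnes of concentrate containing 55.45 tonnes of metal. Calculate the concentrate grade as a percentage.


Grade = (metal in concentrate / concentrate mass) * 100
= (55.45 / 295) * 100
= 0.1879661017 * 100
= 18.7966%

18.7966%


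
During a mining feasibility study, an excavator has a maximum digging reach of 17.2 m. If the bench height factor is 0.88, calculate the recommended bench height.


Bench height = reach * factor
= 17.2 * 0.88
= 15.136 m

15.136 m


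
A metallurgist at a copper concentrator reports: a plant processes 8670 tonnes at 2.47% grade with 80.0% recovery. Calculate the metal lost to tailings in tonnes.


Total metal in feed:
= 8670 * 2.47 / 100 = 214.149 tonnes
Metal recovered:
= 214.149 * 80.0 / 100 = 171.3192 tonnes
Metal lost to tailings:
= 214.149 - 171.3192
= 42.8298 tonnes

42.8298 tonnes


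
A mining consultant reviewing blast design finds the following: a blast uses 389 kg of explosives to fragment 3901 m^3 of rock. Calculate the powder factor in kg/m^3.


Powder factor = explosive mass / rock volume
= 389 / 3901
= 0.0997 kg/m^3

0.0997 kg/m^3


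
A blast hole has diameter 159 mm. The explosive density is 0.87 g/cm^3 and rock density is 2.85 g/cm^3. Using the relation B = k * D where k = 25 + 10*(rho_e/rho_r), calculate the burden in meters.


4.4604 m

First, compute k:
rho_e / rho_r = 0.87 / 2.85 = 0.3052631579
k = 25 + 10 * 0.3052631579 = 28.05263158
Then, compute burden:
B = k * D / 1000 = 28.05263158 * 159 / 1000
= 4460.368421 / 1000
= 4.4604 m


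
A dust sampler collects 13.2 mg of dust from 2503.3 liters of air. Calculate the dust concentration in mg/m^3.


Convert liters to m^3: 1 m^3 = 1000 L
Concentration = mass / volume * 1000
= 13.2 / 2503.3 * 1000
= 0.005273039588 * 1000
= 5.273 mg/m^3

5.273 mg/m^3


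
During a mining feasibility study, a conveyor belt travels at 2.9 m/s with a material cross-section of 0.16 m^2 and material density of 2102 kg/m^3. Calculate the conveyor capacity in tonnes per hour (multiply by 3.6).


Volumetric flow = speed * area
= 2.9 * 0.16 = 0.464 m^3/s
Mass flow = volumetric * density
= 0.464 * 2102 = 975.328 kg/s
Convert to t/h: multiply by 3.6
Capacity = 975.328 * 3.6
= 3511.1808 t/h

3511.1808 t/h


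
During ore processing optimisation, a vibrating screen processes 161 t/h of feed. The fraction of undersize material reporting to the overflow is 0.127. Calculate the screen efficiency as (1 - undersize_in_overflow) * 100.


Screen efficiency = (1 - fraction of undersize in overflow) * 100
= (1 - 0.127) * 100
= 0.873 * 100
= 87.3%

87.3%


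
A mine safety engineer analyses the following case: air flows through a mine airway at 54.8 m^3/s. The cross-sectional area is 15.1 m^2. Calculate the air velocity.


3.6291 m/s

Velocity = flow rate / cross-sectional area
= 54.8 / 15.1
= 3.6291 m/s


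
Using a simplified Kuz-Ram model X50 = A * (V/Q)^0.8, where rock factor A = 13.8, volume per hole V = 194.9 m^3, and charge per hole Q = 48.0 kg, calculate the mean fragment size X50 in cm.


Compute V/Q:
V/Q = 194.9 / 48.0 = 4.060416667
Raise to the power 0.8:
(V/Q)^0.8 = 4.060416667^0.8 = 3.068007955
Multiply by A:
X50 = 13.8 * 3.068007955
= 42.3385 cm

42.3385 cm


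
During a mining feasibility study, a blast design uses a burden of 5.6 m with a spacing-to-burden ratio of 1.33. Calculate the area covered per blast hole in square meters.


41.7088 m^2

First, find the spacing:
Spacing = burden * ratio = 5.6 * 1.33
= 7.448 m
Then, calculate the area:
Area = burden * spacing = 5.6 * 7.448
= 41.7088 m^2


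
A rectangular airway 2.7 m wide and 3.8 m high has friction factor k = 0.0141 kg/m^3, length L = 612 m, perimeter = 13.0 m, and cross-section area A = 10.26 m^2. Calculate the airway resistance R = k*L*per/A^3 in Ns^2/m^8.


0.1039 Ns^2/m^8

Compute the numerator:
k * L * per = 0.0141 * 612 * 13.0
= 112.1796
Compute the denominator:
A^3 = 10.26^3 = 1080.045576
Resistance:
R = 112.1796 / 1080.045576
= 0.1039 Ns^2/m^8


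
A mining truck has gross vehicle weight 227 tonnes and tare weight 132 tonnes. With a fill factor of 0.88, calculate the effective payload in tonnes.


Maximum payload = gross - tare
= 227 - 132 = 95 tonnes
Effective payload = max payload * fill factor
= 95 * 0.88
= 83.6 tonnes

83.6 tonnes


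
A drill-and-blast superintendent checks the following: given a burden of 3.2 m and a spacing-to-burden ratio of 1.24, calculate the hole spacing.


Spacing = burden * ratio
= 3.2 * 1.24
= 3.968 m

3.968 m


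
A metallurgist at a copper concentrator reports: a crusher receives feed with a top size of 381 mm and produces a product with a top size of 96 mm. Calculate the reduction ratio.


3.9688

Reduction ratio = feed size / product size
= 381 / 96
= 3.9688


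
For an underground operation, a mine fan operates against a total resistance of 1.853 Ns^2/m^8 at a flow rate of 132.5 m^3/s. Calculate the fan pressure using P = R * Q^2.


32531.7313 Pa

Compute Q^2:
Q^2 = 132.5^2 = 17556.25
Compute pressure:
P = R * Q^2 = 1.853 * 17556.25
= 32531.7313 Pa


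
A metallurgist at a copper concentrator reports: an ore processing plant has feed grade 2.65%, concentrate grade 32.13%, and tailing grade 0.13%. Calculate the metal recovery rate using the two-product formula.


Using the two-product formula:
R = 100 * c * (f - t) / (f * (c - t))
Numerator = 100 * 32.13 * (2.65 - 0.13)
= 100 * 32.13 * 2.52
= 8096.76
Denominator = 2.65 * (32.13 - 0.13)
= 2.65 * 32.0
= 84.8
R = 8096.76 / 84.8
= 95.4807%

95.4807%


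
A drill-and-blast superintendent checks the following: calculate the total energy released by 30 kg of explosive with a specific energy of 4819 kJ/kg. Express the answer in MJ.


Energy = mass * specific_energy / 1000
= 30 * 4819 / 1000
= 144570 / 1000
= 144.57 MJ

144.57 MJ


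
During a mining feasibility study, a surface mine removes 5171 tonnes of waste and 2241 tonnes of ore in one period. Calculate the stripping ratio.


2.3075

Stripping ratio = waste tonnage / ore tonnage
= 5171 / 2241
= 2.3075


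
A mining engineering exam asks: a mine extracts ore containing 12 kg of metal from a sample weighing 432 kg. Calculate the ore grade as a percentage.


Ore grade = (metal mass / ore mass) * 100
= (12 / 432) * 100
= 0.02777777778 * 100
= 2.7778%

2.7778%


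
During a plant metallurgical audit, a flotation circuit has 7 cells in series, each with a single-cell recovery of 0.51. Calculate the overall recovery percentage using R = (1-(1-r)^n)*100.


Complement of single-cell recovery:
1 - r = 1 - 0.51 = 0.49
Raise to power n:
(1 - r)^7 = 0.49^7 = 0.006782230728
Overall recovery:
R = (1 - 0.006782230728) * 100
= 99.3218%

99.3218%


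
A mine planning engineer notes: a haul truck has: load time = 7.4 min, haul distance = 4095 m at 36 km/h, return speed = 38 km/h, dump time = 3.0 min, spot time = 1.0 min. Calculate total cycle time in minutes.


Convert haul speed to m/min: 36 * 1000/60 = 600 m/min
Haul time = 4095 / 600 = 6.825 min
Convert return speed to m/min: 38 * 1000/60 = 633.3333333 m/min
Return time = 4095 / 633.3333333 = 6.465789474 min
Total cycle time:
= 7.4 + 6.825 + 3.0 + 6.465789474 + 1.0
= 24.6908 min

24.6908 min


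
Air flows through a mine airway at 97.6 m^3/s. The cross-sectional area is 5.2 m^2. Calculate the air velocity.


18.7692 m/s

Velocity = flow rate / cross-sectional area
= 97.6 / 5.2
= 18.7692 m/s


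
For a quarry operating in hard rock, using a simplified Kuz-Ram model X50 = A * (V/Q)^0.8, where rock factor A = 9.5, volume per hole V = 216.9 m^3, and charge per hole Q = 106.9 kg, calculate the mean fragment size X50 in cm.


16.732 cm

Compute V/Q:
V/Q = 216.9 / 106.9 = 2.028999065
Raise to the power 0.8:
(V/Q)^0.8 = 2.028999065^0.8 = 1.761268133
Multiply by A:
X50 = 9.5 * 1.761268133
= 16.732 cm


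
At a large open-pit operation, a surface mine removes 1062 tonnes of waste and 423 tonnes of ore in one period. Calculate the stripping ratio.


Stripping ratio = waste tonnage / ore tonnage
= 1062 / 423
= 2.5106

2.5106


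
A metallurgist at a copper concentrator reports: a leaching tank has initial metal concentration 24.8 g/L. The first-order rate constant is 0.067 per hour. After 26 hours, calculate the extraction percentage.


Compute the exponent:
-k * t = -0.067 * 26 = -1.742
Remaining concentration:
C = 24.8 * exp(-1.742)
= 24.8 * 0.1751697106
= 4.344208823 g/L
Extracted = 24.8 - 4.344208823 = 20.45579118 g/L
Extraction % = 20.45579118 / 24.8 * 100
= 82.483%

82.483%


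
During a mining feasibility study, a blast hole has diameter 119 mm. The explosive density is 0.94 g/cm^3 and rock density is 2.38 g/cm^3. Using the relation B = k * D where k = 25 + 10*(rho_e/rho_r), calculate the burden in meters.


3.445 m

First, compute k:
rho_e / rho_r = 0.94 / 2.38 = 0.3949579832
k = 25 + 10 * 0.3949579832 = 28.94957983
Then, compute burden:
B = k * D / 1000 = 28.94957983 * 119 / 1000
= 3445 / 1000
= 3.445 m


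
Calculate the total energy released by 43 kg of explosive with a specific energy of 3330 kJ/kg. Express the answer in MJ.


Energy = mass * specific_energy / 1000
= 43 * 3330 / 1000
= 143190 / 1000
= 143.19 MJ

143.19 MJ


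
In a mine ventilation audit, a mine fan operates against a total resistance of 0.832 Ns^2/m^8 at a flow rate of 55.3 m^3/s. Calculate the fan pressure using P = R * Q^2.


Compute Q^2:
Q^2 = 55.3^2 = 3058.09
Compute pressure:
P = R * Q^2 = 0.832 * 3058.09
= 2544.3309 Pa

2544.3309 Pa


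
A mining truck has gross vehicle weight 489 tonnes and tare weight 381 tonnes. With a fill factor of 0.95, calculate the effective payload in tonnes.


Maximum payload = gross - tare
= 489 - 381 = 108 tonnes
Effective payload = max payload * fill factor
= 108 * 0.95
= 102.6 tonnes

102.6 tonnes


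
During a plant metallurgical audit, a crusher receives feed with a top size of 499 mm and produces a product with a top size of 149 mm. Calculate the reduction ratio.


3.349

Reduction ratio = feed size / product size
= 499 / 149
= 3.349


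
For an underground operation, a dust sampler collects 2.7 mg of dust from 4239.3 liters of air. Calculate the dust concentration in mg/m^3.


Convert liters to m^3: 1 m^3 = 1000 L
Concentration = mass / volume * 1000
= 2.7 / 4239.3 * 1000
= 0.000636897601 * 1000
= 0.6369 mg/m^3

0.6369 mg/m^3


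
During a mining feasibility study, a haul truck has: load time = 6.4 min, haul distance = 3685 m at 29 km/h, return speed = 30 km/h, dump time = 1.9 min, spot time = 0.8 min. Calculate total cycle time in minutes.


24.0941 min

Convert haul speed to m/min: 29 * 1000/60 = 483.3333333 m/min
Haul time = 3685 / 483.3333333 = 7.624137931 min
Convert return speed to m/min: 30 * 1000/60 = 500 m/min
Return time = 3685 / 500 = 7.37 min
Total cycle time:
= 6.4 + 7.624137931 + 1.9 + 7.37 + 0.8
= 24.0941 min


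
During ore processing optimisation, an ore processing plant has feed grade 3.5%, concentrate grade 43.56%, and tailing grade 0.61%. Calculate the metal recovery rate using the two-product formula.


83.7442%

Using the two-product formula:
R = 100 * c * (f - t) / (f * (c - t))
Numerator = 100 * 43.56 * (3.5 - 0.61)
= 100 * 43.56 * 2.89
= 12588.84
Denominator = 3.5 * (43.56 - 0.61)
= 3.5 * 42.95
= 150.325
R = 12588.84 / 150.325
= 83.7442%


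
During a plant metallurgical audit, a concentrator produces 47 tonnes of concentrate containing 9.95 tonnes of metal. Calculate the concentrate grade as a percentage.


21.1702%

Grade = (metal in concentrate / concentrate mass) * 100
= (9.95 / 47) * 100
= 0.2117021277 * 100
= 21.1702%


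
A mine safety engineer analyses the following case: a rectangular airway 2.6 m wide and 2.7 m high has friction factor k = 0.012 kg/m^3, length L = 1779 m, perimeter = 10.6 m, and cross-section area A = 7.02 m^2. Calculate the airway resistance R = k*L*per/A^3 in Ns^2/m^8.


Compute the numerator:
k * L * per = 0.012 * 1779 * 10.6
= 226.2888
Compute the denominator:
A^3 = 7.02^3 = 345.948408
Resistance:
R = 226.2888 / 345.948408
= 0.6541 Ns^2/m^8

0.6541 Ns^2/m^8


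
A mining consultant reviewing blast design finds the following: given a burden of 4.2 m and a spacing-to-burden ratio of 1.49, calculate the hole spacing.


6.258 m

Spacing = burden * ratio
= 4.2 * 1.49
= 6.258 m


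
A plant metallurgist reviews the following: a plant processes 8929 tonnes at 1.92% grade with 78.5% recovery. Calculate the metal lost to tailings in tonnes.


Total metal in feed:
= 8929 * 1.92 / 100 = 171.4368 tonnes
Metal recovered:
= 171.4368 * 78.5 / 100 = 134.577888 tonnes
Metal lost to tailings:
= 171.4368 - 134.577888
= 36.8589 tonnes

36.8589 tonnes


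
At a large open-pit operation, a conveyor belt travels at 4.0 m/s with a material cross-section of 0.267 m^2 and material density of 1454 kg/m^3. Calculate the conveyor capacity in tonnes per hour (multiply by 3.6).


Volumetric flow = speed * area
= 4.0 * 0.267 = 1.068 m^3/s
Mass flow = volumetric * density
= 1.068 * 1454 = 1552.872 kg/s
Convert to t/h: multiply by 3.6
Capacity = 1552.872 * 3.6
= 5590.3392 t/h

5590.3392 t/h


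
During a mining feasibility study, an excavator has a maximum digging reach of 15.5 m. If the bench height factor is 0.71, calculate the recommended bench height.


11.005 m

Bench height = reach * factor
= 15.5 * 0.71
= 11.005 m


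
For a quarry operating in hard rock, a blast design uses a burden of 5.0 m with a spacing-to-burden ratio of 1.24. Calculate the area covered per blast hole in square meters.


31.0 m^2

First, find the spacing:
Spacing = burden * ratio = 5.0 * 1.24
= 6.2 m
Then, calculate the area:
Area = burden * spacing = 5.0 * 6.2
= 31.0 m^2


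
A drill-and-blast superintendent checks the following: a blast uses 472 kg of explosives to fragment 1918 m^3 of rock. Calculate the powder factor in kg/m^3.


Powder factor = explosive mass / rock volume
= 472 / 1918
= 0.2461 kg/m^3

0.2461 kg/m^3


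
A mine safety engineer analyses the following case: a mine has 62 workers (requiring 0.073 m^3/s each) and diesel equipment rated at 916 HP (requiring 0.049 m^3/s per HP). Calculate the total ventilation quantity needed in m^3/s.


49.41 m^3/s

Airflow for workers:
Q_people = 62 * 0.073 = 4.526 m^3/s
Airflow for diesel equipment:
Q_diesel = 916 * 0.049 = 44.884 m^3/s
Total ventilation:
Q_total = 4.526 + 44.884
= 49.41 m^3/s


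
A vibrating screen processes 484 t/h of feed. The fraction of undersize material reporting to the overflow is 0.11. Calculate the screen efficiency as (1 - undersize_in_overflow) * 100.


89.0%

Screen efficiency = (1 - fraction of undersize in overflow) * 100
= (1 - 0.11) * 100
= 0.89 * 100
= 89.0%


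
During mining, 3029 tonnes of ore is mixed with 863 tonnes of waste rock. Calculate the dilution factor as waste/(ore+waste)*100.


Total material = ore + waste
= 3029 + 863 = 3892 tonnes
Dilution = waste / total * 100
= 863 / 3892 * 100
= 0.2217368962 * 100
= 22.1737%

22.1737%


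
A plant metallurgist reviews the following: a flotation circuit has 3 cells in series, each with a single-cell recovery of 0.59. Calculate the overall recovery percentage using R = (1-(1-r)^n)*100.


Complement of single-cell recovery:
1 - r = 1 - 0.59 = 0.41
Raise to power n:
(1 - r)^3 = 0.41^3 = 0.068921
Overall recovery:
R = (1 - 0.068921) * 100
= 93.1079%

93.1079%


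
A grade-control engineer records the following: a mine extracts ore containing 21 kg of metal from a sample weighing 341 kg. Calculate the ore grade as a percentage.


Ore grade = (metal mass / ore mass) * 100
= (21 / 341) * 100
= 0.06158357771 * 100
= 6.1584%

6.1584%


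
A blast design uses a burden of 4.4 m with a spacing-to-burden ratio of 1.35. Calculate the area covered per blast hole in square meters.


First, find the spacing:
Spacing = burden * ratio = 4.4 * 1.35
= 5.94 m
Then, calculate the area:
Area = burden * spacing = 4.4 * 5.94
= 26.136 m^2

26.136 m^2


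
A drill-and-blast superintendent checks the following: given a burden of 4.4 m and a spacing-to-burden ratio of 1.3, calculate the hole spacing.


5.72 m

Spacing = burden * ratio
= 4.4 * 1.3
= 5.72 m


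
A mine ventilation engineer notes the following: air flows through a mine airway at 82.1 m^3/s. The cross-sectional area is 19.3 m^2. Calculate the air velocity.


Velocity = flow rate / cross-sectional area
= 82.1 / 19.3
= 4.2539 m/s

4.2539 m/s


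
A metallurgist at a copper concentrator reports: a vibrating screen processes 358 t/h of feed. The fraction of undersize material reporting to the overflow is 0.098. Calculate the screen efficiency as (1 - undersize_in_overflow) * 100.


Screen efficiency = (1 - fraction of undersize in overflow) * 100
= (1 - 0.098) * 100
= 0.902 * 100
= 90.2%

90.2%


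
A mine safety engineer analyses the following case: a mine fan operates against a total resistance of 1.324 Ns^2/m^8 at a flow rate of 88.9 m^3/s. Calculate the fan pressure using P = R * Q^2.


10463.85 Pa

Compute Q^2:
Q^2 = 88.9^2 = 7903.21
Compute pressure:
P = R * Q^2 = 1.324 * 7903.21
= 10463.85 Pa


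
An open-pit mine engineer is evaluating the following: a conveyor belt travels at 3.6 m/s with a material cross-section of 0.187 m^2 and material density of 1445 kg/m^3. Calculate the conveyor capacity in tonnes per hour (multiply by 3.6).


3501.9864 t/h

Volumetric flow = speed * area
= 3.6 * 0.187 = 0.6732 m^3/s
Mass flow = volumetric * density
= 0.6732 * 1445 = 972.774 kg/s
Convert to t/h: multiply by 3.6
Capacity = 972.774 * 3.6
= 3501.9864 t/h


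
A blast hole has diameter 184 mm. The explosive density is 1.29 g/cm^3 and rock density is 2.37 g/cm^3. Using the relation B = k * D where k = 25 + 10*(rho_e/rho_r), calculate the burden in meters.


First, compute k:
rho_e / rho_r = 1.29 / 2.37 = 0.5443037975
k = 25 + 10 * 0.5443037975 = 30.44303797
Then, compute burden:
B = k * D / 1000 = 30.44303797 * 184 / 1000
= 5601.518987 / 1000
= 5.6015 m

5.6015 m


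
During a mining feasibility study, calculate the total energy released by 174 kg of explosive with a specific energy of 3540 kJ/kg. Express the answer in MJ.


615.96 MJ

Energy = mass * specific_energy / 1000
= 174 * 3540 / 1000
= 615960 / 1000
= 615.96 MJ


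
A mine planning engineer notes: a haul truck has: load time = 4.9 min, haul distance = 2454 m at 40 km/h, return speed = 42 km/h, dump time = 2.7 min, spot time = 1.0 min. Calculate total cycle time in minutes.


Convert haul speed to m/min: 40 * 1000/60 = 666.6666667 m/min
Haul time = 2454 / 666.6666667 = 3.681 min
Convert return speed to m/min: 42 * 1000/60 = 700 m/min
Return time = 2454 / 700 = 3.505714286 min
Total cycle time:
= 4.9 + 3.681 + 2.7 + 3.505714286 + 1.0
= 15.7867 min

15.7867 min


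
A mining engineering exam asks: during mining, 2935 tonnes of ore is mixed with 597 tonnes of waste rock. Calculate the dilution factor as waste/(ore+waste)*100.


16.9026%

Total material = ore + waste
= 2935 + 597 = 3532 tonnes
Dilution = waste / total * 100
= 597 / 3532 * 100
= 0.1690260476 * 100
= 16.9026%


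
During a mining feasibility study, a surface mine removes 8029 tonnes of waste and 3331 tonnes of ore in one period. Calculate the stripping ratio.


Stripping ratio = waste tonnage / ore tonnage
= 8029 / 3331
= 2.4104

2.4104


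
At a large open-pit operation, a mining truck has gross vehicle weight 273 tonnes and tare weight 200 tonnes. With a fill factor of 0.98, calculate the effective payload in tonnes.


Maximum payload = gross - tare
= 273 - 200 = 73 tonnes
Effective payload = max payload * fill factor
= 73 * 0.98
= 71.54 tonnes

71.54 tonnes


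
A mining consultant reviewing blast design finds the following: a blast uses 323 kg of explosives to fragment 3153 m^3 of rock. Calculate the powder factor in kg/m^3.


0.1024 kg/m^3

Powder factor = explosive mass / rock volume
= 323 / 3153
= 0.1024 kg/m^3


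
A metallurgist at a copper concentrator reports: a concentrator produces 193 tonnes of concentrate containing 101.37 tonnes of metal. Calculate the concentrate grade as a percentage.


Grade = (metal in concentrate / concentrate mass) * 100
= (101.37 / 193) * 100
= 0.5252331606 * 100
= 52.5233%

52.5233%


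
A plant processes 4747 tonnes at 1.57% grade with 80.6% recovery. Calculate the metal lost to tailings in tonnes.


Total metal in feed:
= 4747 * 1.57 / 100 = 74.5279 tonnes
Metal recovered:
= 74.5279 * 80.6 / 100 = 60.0694874 tonnes
Metal lost to tailings:
= 74.5279 - 60.0694874
= 14.4584 tonnes

14.4584 tonnes


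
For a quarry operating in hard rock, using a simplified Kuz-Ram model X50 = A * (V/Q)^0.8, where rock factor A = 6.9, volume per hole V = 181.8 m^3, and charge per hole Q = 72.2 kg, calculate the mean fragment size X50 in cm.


Compute V/Q:
V/Q = 181.8 / 72.2 = 2.51800554
Raise to the power 0.8:
(V/Q)^0.8 = 2.51800554^0.8 = 2.093366862
Multiply by A:
X50 = 6.9 * 2.093366862
= 14.4442 cm

14.4442 cm


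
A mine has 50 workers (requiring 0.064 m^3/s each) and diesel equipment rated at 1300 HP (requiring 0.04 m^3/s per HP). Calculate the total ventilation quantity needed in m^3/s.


Airflow for workers:
Q_people = 50 * 0.064 = 3.2 m^3/s
Airflow for diesel equipment:
Q_diesel = 1300 * 0.04 = 52.0 m^3/s
Total ventilation:
Q_total = 3.2 + 52.0
= 55.2 m^3/s

55.2 m^3/s


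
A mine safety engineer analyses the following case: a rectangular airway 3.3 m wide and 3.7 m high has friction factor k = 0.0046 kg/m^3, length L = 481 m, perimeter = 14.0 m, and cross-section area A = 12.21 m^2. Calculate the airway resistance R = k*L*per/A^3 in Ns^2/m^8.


Compute the numerator:
k * L * per = 0.0046 * 481 * 14.0
= 30.9764
Compute the denominator:
A^3 = 12.21^3 = 1820.316861
Resistance:
R = 30.9764 / 1820.316861
= 0.017 Ns^2/m^8

0.017 Ns^2/m^8


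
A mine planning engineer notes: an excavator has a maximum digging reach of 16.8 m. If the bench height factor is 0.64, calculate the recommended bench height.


Bench height = reach * factor
= 16.8 * 0.64
= 10.752 m

10.752 m


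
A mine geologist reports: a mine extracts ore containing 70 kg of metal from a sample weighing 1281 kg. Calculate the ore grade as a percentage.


Ore grade = (metal mass / ore mass) * 100
= (70 / 1281) * 100
= 0.05464480874 * 100
= 5.4645%

5.4645%


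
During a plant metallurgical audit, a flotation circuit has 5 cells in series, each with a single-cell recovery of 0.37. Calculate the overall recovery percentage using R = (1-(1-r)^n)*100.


Complement of single-cell recovery:
1 - r = 1 - 0.37 = 0.63
Raise to power n:
(1 - r)^5 = 0.63^5 = 0.0992436543
Overall recovery:
R = (1 - 0.0992436543) * 100
= 90.0756%

90.0756%


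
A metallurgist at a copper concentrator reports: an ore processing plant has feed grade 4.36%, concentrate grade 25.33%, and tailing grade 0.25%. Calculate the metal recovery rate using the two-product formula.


95.2057%

Using the two-product formula:
R = 100 * c * (f - t) / (f * (c - t))
Numerator = 100 * 25.33 * (4.36 - 0.25)
= 100 * 25.33 * 4.11
= 10410.63
Denominator = 4.36 * (25.33 - 0.25)
= 4.36 * 25.08
= 109.3488
R = 10410.63 / 109.3488
= 95.2057%


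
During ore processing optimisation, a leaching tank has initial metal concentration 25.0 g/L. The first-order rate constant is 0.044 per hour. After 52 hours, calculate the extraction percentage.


Compute the exponent:
-k * t = -0.044 * 52 = -2.288
Remaining concentration:
C = 25.0 * exp(-2.288)
= 25.0 * 0.1014691974
= 2.536729936 g/L
Extracted = 25.0 - 2.536729936 = 22.46327006 g/L
Extraction % = 22.46327006 / 25.0 * 100
= 89.8531%

89.8531%


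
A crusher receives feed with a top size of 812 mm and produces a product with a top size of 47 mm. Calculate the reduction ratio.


Reduction ratio = feed size / product size
= 812 / 47
= 17.2766

17.2766


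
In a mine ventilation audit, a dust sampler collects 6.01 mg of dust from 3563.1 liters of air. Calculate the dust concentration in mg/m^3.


1.6867 mg/m^3

Convert liters to m^3: 1 m^3 = 1000 L
Concentration = mass / volume * 1000
= 6.01 / 3563.1 * 1000
= 0.001686733462 * 1000
= 1.6867 mg/m^3


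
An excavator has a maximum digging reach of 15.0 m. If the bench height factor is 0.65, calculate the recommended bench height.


9.75 m

Bench height = reach * factor
= 15.0 * 0.65
= 9.75 m


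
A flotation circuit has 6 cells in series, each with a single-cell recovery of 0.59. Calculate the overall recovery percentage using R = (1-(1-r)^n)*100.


99.525%

Complement of single-cell recovery:
1 - r = 1 - 0.59 = 0.41
Raise to power n:
(1 - r)^6 = 0.41^6 = 0.004750104241
Overall recovery:
R = (1 - 0.004750104241) * 100
= 99.525%


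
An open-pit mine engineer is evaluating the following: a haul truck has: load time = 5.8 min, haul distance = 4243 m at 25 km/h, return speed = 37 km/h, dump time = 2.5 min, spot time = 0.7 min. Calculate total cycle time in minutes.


26.0637 min

Convert haul speed to m/min: 25 * 1000/60 = 416.6666667 m/min
Haul time = 4243 / 416.6666667 = 10.1832 min
Convert return speed to m/min: 37 * 1000/60 = 616.6666667 m/min
Return time = 4243 / 616.6666667 = 6.880540541 min
Total cycle time:
= 5.8 + 10.1832 + 2.5 + 6.880540541 + 0.7
= 26.0637 min


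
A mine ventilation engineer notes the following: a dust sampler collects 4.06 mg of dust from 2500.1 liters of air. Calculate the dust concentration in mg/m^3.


Convert liters to m^3: 1 m^3 = 1000 L
Concentration = mass / volume * 1000
= 4.06 / 2500.1 * 1000
= 0.001623935043 * 1000
= 1.6239 mg/m^3

1.6239 mg/m^3


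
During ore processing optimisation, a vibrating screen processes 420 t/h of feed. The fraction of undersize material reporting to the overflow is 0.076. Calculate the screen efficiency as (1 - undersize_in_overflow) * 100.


92.4%

Screen efficiency = (1 - fraction of undersize in overflow) * 100
= (1 - 0.076) * 100
= 0.924 * 100
= 92.4%


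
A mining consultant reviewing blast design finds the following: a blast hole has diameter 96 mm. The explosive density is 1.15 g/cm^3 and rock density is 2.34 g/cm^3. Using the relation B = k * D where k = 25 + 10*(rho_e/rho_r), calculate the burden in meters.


First, compute k:
rho_e / rho_r = 1.15 / 2.34 = 0.4914529915
k = 25 + 10 * 0.4914529915 = 29.91452991
Then, compute burden:
B = k * D / 1000 = 29.91452991 * 96 / 1000
= 2871.794872 / 1000
= 2.8718 m

2.8718 m


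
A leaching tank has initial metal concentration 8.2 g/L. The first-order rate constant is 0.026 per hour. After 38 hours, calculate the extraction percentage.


Compute the exponent:
-k * t = -0.026 * 38 = -0.988
Remaining concentration:
C = 8.2 * exp(-0.988)
= 8.2 * 0.3723205881
= 3.053028822 g/L
Extracted = 8.2 - 3.053028822 = 5.146971178 g/L
Extraction % = 5.146971178 / 8.2 * 100
= 62.7679%

62.7679%


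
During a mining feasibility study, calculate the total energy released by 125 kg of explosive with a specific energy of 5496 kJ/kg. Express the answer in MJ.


Energy = mass * specific_energy / 1000
= 125 * 5496 / 1000
= 687000 / 1000
= 687.0 MJ

687.0 MJ


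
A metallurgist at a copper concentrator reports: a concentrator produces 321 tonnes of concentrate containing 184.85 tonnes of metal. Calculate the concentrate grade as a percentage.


Grade = (metal in concentrate / concentrate mass) * 100
= (184.85 / 321) * 100
= 0.5758566978 * 100
= 57.5857%

57.5857%


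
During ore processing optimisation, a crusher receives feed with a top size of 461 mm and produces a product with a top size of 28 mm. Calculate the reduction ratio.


Reduction ratio = feed size / product size
= 461 / 28
= 16.4643

16.4643


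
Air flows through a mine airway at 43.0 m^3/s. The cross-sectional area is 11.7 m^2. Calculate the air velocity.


3.6752 m/s

Velocity = flow rate / cross-sectional area
= 43.0 / 11.7
= 3.6752 m/s


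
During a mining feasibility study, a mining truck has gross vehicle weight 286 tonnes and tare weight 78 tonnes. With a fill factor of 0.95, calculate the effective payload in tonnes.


197.6 tonnes

Maximum payload = gross - tare
= 286 - 78 = 208 tonnes
Effective payload = max payload * fill factor
= 208 * 0.95
= 197.6 tonnes


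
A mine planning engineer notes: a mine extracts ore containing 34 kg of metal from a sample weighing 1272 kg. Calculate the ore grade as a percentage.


Ore grade = (metal mass / ore mass) * 100
= (34 / 1272) * 100
= 0.02672955975 * 100
= 2.673%

2.673%


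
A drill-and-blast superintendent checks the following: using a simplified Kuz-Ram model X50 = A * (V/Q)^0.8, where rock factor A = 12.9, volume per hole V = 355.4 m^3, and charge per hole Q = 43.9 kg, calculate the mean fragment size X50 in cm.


Compute V/Q:
V/Q = 355.4 / 43.9 = 8.095671982
Raise to the power 0.8:
(V/Q)^0.8 = 8.095671982^0.8 = 5.328467517
Multiply by A:
X50 = 12.9 * 5.328467517
= 68.7372 cm

68.7372 cm


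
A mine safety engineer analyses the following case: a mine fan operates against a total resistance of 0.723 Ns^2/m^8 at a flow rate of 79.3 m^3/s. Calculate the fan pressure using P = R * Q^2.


4546.5783 Pa

Compute Q^2:
Q^2 = 79.3^2 = 6288.49
Compute pressure:
P = R * Q^2 = 0.723 * 6288.49
= 4546.5783 Pa
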